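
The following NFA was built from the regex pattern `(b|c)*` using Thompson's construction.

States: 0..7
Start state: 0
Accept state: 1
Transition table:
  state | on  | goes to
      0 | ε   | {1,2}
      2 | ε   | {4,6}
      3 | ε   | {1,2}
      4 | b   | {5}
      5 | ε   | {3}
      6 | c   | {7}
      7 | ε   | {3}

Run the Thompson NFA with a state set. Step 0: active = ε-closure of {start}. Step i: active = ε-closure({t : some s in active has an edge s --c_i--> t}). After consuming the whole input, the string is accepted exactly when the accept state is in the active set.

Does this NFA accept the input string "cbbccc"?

initial (ε-close {0}): {0,1,2,4,6}
'c' @ 1: {1,2,3,4,6,7}  [accepting]
'b' @ 2: {1,2,3,4,5,6}  [accepting]
'b' @ 3: {1,2,3,4,5,6}  [accepting]
'c' @ 4: {1,2,3,4,6,7}  [accepting]
'c' @ 5: {1,2,3,4,6,7}  [accepting]
'c' @ 6: {1,2,3,4,6,7}  [accepting]
after full input: {1,2,3,4,6,7}  (accept=1 in)

Answer: ACCEPT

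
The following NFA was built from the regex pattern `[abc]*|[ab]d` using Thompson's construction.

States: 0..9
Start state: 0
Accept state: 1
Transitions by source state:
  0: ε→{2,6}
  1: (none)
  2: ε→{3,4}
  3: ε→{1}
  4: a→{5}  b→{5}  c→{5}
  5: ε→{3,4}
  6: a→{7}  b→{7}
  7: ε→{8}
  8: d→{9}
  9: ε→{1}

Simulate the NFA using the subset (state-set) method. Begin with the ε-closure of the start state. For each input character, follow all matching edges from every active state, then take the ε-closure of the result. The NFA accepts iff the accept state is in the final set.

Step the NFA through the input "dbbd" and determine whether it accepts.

Answer: REJECT

Derivation:
start: ε-closure({0}) = {0,1,2,3,4,6}
'd' @ 1: {}  — state set empty
rest 'bbd' ignored (set empty)
end set {} — state 1 not in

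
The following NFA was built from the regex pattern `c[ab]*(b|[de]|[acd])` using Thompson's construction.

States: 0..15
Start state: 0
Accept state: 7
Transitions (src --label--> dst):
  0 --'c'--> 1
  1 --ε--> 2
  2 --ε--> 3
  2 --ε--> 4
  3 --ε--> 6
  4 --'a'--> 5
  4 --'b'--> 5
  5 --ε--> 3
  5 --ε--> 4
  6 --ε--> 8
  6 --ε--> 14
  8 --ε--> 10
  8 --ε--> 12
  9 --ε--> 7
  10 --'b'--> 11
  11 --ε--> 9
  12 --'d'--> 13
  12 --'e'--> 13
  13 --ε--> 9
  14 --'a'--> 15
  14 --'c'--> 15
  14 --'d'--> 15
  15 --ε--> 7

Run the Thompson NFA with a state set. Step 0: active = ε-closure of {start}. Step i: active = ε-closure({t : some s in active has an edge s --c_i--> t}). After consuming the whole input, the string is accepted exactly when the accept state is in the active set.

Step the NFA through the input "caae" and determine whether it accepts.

start: ε-closure({0}) = {0}
'c' @ 1: {1,2,3,4,6,8,10,12,14}
'a' @ 2: {3,4,5,6,7,8,10,12,14,15}  [accepting]
'a' @ 3: {3,4,5,6,7,8,10,12,14,15}  [accepting]
'e' @ 4: {7,9,13}  [accepting]
final: {7,9,13}; accept 7 in set

Answer: ACCEPT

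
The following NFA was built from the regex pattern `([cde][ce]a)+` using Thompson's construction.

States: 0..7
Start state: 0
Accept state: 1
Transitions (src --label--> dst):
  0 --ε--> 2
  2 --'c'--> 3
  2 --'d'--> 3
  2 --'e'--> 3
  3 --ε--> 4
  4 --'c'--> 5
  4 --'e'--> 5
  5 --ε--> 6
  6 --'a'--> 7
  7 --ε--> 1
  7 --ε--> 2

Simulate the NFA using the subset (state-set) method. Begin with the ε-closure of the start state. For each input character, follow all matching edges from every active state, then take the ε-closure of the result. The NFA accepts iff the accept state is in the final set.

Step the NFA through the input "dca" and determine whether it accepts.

start: ε-closure({0}) = {0,2}
'd' @ 1: {3,4}
'c' @ 2: {5,6}
'a' @ 3: {1,2,7}  ✓accept
end set {1,2,7} — state 1 in

Answer: ACCEPT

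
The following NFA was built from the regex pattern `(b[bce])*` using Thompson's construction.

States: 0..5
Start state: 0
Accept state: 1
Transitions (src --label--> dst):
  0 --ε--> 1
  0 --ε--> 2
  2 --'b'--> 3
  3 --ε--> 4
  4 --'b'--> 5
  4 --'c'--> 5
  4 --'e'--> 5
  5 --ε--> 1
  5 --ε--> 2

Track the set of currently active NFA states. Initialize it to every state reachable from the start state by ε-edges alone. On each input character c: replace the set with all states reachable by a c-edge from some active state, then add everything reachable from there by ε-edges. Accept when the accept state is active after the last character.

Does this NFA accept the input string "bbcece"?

initial (ε-close {0}): {0,1,2}
'b' @ 1: {3,4}
'b' @ 2: {1,2,5}  ✓accept
'c' @ 3: {}  — no active states
rest 'ece' ignored (set empty)
final: {}; accept 1 not in set

Answer: REJECT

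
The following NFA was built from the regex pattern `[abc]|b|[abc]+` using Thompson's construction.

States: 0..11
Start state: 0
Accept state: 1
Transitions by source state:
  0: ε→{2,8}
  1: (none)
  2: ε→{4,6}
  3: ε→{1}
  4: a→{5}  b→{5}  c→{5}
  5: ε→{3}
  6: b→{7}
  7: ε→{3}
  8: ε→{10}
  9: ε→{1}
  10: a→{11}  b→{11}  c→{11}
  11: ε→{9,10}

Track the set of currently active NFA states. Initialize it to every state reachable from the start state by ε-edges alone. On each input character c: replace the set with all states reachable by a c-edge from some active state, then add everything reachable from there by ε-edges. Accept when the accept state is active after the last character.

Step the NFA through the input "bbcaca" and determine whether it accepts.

initial (ε-close {0}): {0,2,4,6,8,10}
'b' @ 1: {1,3,5,7,9,10,11}  ✓accept
'b' @ 2: {1,9,10,11}  ✓accept
'c' @ 3: {1,9,10,11}  ✓accept
'a' @ 4: {1,9,10,11}  ✓accept
'c' @ 5: {1,9,10,11}  ✓accept
'a' @ 6: {1,9,10,11}  ✓accept
final: {1,9,10,11}; accept 1 in set

Answer: ACCEPT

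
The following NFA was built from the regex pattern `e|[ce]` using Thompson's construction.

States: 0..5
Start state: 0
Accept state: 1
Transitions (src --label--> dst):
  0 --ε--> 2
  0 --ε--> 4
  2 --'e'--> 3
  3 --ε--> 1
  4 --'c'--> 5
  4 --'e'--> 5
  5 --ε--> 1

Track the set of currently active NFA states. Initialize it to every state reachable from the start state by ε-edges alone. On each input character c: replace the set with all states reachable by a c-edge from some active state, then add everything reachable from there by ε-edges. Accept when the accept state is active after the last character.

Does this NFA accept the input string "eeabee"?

S₀ = ε-closure({0}) = {0,2,4}
'e' @ 1: {1,3,5}  [accepting]
'e' @ 2: {}  — dead — no transitions
rest 'abee' ignored (set empty)
final: {}; accept 1 not in set

Answer: REJECT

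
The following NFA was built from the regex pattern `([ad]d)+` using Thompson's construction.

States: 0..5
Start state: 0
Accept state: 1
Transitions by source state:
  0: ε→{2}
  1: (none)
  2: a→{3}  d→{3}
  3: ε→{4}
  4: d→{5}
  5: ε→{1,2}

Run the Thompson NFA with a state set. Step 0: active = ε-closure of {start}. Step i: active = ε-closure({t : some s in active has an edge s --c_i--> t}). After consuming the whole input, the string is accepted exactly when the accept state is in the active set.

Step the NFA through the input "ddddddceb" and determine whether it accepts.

Answer: REJECT

Steps:
start: ε-closure({0}) = {0,2}
'd' @ 1: {3,4}
'd' @ 2: {1,2,5}  [accepting]
'd' @ 3: {3,4}
'd' @ 4: {1,2,5}  [accepting]
'd' @ 5: {3,4}
'd' @ 6: {1,2,5}  [accepting]
'c' @ 7: {}  — state set empty
rest 'eb' ignored (set empty)
after full input: {}  (accept=1 not in)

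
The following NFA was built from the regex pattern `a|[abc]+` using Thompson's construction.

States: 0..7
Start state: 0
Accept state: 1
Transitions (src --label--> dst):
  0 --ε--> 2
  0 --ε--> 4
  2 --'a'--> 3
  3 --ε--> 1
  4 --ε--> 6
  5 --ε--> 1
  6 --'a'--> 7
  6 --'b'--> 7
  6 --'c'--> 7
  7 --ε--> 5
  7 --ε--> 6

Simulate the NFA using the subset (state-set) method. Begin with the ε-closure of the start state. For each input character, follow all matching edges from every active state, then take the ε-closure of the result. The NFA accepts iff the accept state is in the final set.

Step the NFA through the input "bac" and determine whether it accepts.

Answer: ACCEPT

Steps:
S₀ = ε-closure({0}) = {0,2,4,6}
'b' @ 1: {1,5,6,7}  ✓accept
'a' @ 2: {1,5,6,7}  ✓accept
'c' @ 3: {1,5,6,7}  ✓accept
final: {1,5,6,7}; accept 1 in set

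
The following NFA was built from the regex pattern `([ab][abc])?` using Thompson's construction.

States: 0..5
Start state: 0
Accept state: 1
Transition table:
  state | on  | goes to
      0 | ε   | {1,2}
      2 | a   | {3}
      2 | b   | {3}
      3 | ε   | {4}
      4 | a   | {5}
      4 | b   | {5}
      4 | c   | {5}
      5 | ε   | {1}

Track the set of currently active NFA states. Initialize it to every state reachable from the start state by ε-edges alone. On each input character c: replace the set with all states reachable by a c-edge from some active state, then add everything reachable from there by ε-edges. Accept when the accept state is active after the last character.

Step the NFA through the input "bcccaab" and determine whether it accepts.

Answer: REJECT

Steps:
start: ε-closure({0}) = {0,1,2}
'b' @ 1: {3,4}
'c' @ 2: {1,5}  ✓accept
'c' @ 3: {}  — state set empty
rest 'caab' ignored (set empty)
after full input: {}  (accept=1 not in)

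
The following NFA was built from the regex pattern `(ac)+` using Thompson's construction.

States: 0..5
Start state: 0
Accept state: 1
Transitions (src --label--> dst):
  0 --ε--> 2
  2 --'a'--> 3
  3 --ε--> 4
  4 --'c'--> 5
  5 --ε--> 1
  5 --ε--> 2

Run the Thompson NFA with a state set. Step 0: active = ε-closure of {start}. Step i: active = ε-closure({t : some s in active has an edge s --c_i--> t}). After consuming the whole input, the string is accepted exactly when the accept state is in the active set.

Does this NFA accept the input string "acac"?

Answer: ACCEPT

Derivation:
S₀ = ε-closure({0}) = {0,2}
'a' @ 1: {3,4}
'c' @ 2: {1,2,5}  [accepting]
'a' @ 3: {3,4}
'c' @ 4: {1,2,5}  [accepting]
after full input: {1,2,5}  (accept=1 in)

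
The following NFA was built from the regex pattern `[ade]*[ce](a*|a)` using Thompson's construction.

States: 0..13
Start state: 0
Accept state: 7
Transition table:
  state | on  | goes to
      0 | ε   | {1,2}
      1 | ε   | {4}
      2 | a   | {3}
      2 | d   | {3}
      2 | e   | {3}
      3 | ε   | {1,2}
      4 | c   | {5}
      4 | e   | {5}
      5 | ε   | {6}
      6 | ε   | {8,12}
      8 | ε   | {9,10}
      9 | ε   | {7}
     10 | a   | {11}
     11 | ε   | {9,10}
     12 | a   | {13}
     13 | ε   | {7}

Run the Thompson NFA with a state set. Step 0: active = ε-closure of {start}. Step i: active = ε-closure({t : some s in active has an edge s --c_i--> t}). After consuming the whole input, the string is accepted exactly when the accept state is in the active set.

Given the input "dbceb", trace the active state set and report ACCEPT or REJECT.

S₀ = ε-closure({0}) = {0,1,2,4}
'd' @ 1: {1,2,3,4}
'b' @ 2: {}  — dead — no transitions
rest 'ceb' ignored (set empty)
end set {} — state 7 not in

Answer: REJECT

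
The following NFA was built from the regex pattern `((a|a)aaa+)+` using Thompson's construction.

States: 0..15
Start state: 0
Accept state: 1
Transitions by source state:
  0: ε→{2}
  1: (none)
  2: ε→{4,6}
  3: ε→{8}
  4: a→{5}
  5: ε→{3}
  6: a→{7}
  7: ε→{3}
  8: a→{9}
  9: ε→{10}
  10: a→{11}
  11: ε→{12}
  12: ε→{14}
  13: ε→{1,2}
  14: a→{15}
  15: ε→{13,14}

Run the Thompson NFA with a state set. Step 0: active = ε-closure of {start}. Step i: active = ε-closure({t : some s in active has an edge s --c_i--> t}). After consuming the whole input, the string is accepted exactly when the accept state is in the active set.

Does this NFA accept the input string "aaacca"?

start: ε-closure({0}) = {0,2,4,6}
'a' @ 1: {3,5,7,8}
'a' @ 2: {9,10}
'a' @ 3: {11,12,14}
'c' @ 4: {}  — dead — no transitions
rest 'ca' ignored (set empty)
after full input: {}  (accept=1 not in)

Answer: REJECT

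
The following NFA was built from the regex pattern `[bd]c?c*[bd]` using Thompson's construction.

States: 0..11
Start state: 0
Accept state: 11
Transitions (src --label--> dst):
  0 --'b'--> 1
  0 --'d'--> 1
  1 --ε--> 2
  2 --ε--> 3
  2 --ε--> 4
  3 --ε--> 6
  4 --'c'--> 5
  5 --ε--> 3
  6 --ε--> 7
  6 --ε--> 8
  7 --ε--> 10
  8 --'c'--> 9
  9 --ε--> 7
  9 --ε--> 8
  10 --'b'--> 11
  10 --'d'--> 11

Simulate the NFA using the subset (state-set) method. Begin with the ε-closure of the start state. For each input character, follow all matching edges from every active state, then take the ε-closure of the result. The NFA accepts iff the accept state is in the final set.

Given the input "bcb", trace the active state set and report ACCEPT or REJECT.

Answer: ACCEPT

Derivation:
start: ε-closure({0}) = {0}
'b' @ 1: {1,2,3,4,6,7,8,10}
'c' @ 2: {3,5,6,7,8,9,10}
'b' @ 3: {11}  (accept∈set)
end set {11} — state 11 in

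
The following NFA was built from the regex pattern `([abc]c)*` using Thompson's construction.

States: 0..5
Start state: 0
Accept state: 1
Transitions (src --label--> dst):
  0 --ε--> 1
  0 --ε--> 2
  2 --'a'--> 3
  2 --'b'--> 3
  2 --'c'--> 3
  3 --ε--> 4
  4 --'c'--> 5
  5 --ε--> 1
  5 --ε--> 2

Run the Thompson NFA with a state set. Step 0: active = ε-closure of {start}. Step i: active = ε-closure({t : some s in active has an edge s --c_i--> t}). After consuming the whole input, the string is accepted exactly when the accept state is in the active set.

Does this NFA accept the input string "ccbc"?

Answer: ACCEPT

Derivation:
initial (ε-close {0}): {0,1,2}
'c' @ 1: {3,4}
'c' @ 2: {1,2,5}  [accepting]
'b' @ 3: {3,4}
'c' @ 4: {1,2,5}  [accepting]
final: {1,2,5}; accept 1 in set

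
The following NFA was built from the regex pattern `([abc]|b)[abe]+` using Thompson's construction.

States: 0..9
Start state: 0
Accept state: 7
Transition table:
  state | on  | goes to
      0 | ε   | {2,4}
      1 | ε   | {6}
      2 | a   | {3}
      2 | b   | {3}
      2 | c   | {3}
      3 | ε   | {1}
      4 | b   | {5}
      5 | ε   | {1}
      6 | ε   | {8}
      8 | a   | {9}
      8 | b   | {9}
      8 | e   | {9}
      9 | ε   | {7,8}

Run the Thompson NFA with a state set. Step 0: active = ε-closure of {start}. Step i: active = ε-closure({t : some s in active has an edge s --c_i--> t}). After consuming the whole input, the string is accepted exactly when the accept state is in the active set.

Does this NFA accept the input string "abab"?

Answer: ACCEPT

Trace:
start: ε-closure({0}) = {0,2,4}
'a' @ 1: {1,3,6,8}
'b' @ 2: {7,8,9}  [accepting]
'a' @ 3: {7,8,9}  [accepting]
'b' @ 4: {7,8,9}  [accepting]
end set {7,8,9} — state 7 in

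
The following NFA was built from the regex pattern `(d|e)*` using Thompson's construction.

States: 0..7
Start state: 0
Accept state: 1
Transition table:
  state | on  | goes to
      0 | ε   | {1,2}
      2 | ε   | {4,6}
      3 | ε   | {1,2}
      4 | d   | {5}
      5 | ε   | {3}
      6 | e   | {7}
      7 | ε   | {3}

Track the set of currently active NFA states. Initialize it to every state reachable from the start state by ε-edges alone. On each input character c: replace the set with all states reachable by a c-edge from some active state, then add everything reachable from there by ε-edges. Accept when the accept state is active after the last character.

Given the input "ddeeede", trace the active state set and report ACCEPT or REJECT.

initial (ε-close {0}): {0,1,2,4,6}
'd' @ 1: {1,2,3,4,5,6}  [accepting]
'd' @ 2: {1,2,3,4,5,6}  [accepting]
'e' @ 3: {1,2,3,4,6,7}  [accepting]
'e' @ 4: {1,2,3,4,6,7}  [accepting]
'e' @ 5: {1,2,3,4,6,7}  [accepting]
'd' @ 6: {1,2,3,4,5,6}  [accepting]
'e' @ 7: {1,2,3,4,6,7}  [accepting]
after full input: {1,2,3,4,6,7}  (accept=1 in)

Answer: ACCEPT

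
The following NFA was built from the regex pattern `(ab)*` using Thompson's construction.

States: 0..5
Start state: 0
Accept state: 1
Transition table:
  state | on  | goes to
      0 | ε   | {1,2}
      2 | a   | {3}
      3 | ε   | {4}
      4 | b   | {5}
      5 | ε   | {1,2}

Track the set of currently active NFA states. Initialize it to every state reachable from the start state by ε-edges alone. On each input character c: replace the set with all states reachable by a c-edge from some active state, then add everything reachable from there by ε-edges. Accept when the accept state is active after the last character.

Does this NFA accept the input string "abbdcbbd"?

initial (ε-close {0}): {0,1,2}
'a' @ 1: {3,4}
'b' @ 2: {1,2,5}  (accept∈set)
'b' @ 3: {}  — dead — no transitions
rest 'dcbbd' ignored (set empty)
end set {} — state 1 not in

Answer: REJECT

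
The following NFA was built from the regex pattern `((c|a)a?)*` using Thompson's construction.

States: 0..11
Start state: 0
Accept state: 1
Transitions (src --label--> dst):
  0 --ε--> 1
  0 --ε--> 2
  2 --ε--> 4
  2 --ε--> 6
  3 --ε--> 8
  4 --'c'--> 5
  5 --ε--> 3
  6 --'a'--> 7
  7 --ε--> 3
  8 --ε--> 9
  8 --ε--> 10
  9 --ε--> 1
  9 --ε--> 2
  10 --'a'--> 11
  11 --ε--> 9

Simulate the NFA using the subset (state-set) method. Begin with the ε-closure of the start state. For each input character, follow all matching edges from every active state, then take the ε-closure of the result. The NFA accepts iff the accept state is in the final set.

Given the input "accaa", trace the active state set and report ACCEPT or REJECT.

Answer: ACCEPT

Steps:
initial (ε-close {0}): {0,1,2,4,6}
'a' @ 1: {1,2,3,4,6,7,8,9,10}  (accept∈set)
'c' @ 2: {1,2,3,4,5,6,8,9,10}  (accept∈set)
'c' @ 3: {1,2,3,4,5,6,8,9,10}  (accept∈set)
'a' @ 4: {1,2,3,4,6,7,8,9,10,11}  (accept∈set)
'a' @ 5: {1,2,3,4,6,7,8,9,10,11}  (accept∈set)
final: {1,2,3,4,6,7,8,9,10,11}; accept 1 in set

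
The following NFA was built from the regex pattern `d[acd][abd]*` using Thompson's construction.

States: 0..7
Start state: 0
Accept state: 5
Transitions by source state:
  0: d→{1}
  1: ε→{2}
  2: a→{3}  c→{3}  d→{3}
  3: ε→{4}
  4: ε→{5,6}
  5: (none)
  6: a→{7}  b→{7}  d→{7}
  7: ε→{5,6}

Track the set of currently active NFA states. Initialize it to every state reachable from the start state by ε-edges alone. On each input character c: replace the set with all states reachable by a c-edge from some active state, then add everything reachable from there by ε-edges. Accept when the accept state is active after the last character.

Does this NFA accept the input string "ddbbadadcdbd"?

start: ε-closure({0}) = {0}
'd' @ 1: {1,2}
'd' @ 2: {3,4,5,6}  ✓accept
'b' @ 3: {5,6,7}  ✓accept
'b' @ 4: {5,6,7}  ✓accept
'a' @ 5: {5,6,7}  ✓accept
'd' @ 6: {5,6,7}  ✓accept
'a' @ 7: {5,6,7}  ✓accept
'd' @ 8: {5,6,7}  ✓accept
'c' @ 9: {}  — state set empty
rest 'dbd' ignored (set empty)
end set {} — state 5 not in

Answer: REJECT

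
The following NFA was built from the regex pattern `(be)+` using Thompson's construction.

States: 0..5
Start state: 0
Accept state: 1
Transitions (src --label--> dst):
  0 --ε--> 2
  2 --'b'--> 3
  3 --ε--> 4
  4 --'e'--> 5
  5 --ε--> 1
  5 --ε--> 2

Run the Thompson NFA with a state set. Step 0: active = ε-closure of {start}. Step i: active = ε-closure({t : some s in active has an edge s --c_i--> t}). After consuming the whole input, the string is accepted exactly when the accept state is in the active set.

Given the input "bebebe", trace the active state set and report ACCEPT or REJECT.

initial (ε-close {0}): {0,2}
'b' @ 1: {3,4}
'e' @ 2: {1,2,5}  ✓accept
'b' @ 3: {3,4}
'e' @ 4: {1,2,5}  ✓accept
'b' @ 5: {3,4}
'e' @ 6: {1,2,5}  ✓accept
end set {1,2,5} — state 1 in

Answer: ACCEPT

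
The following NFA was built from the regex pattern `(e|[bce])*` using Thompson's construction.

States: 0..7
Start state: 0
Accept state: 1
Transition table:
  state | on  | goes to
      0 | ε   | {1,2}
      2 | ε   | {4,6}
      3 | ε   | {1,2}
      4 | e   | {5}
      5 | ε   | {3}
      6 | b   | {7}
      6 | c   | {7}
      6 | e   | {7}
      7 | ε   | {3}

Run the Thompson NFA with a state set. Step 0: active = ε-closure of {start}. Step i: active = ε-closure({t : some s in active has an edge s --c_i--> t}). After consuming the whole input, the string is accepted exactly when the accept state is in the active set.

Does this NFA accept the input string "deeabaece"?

Answer: REJECT

Steps:
S₀ = ε-closure({0}) = {0,1,2,4,6}
'd' @ 1: {}  — dead — no transitions
rest 'eeabaece' ignored (set empty)
end set {} — state 1 not in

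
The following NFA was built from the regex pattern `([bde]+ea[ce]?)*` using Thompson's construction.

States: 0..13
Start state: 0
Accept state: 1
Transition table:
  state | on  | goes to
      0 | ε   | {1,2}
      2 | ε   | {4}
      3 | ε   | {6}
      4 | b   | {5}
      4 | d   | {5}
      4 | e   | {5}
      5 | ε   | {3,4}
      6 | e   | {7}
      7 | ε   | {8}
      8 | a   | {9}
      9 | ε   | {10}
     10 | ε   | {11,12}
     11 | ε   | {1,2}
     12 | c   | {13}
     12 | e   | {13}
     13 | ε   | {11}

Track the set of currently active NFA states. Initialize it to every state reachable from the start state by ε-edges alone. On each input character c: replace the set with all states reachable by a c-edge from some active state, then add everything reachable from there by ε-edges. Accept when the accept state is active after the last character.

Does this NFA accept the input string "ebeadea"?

Answer: ACCEPT

Derivation:
S₀ = ε-closure({0}) = {0,1,2,4}
'e' @ 1: {3,4,5,6}
'b' @ 2: {3,4,5,6}
'e' @ 3: {3,4,5,6,7,8}
'a' @ 4: {1,2,4,9,10,11,12}  [accepting]
'd' @ 5: {3,4,5,6}
'e' @ 6: {3,4,5,6,7,8}
'a' @ 7: {1,2,4,9,10,11,12}  [accepting]
final: {1,2,4,9,10,11,12}; accept 1 in set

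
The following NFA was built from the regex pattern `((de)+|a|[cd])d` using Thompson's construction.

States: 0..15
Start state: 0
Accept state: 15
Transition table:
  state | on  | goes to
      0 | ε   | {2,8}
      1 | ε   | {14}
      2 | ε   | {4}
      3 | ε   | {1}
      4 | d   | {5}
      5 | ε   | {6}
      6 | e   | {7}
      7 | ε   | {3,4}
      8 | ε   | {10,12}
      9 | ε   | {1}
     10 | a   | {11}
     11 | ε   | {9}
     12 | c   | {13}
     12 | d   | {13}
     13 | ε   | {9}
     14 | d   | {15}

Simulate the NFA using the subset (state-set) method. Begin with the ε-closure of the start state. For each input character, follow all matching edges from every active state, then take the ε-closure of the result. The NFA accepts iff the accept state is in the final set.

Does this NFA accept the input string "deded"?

Answer: ACCEPT

Steps:
initial (ε-close {0}): {0,2,4,8,10,12}
'd' @ 1: {1,5,6,9,13,14}
'e' @ 2: {1,3,4,7,14}
'd' @ 3: {5,6,15}  ✓accept
'e' @ 4: {1,3,4,7,14}
'd' @ 5: {5,6,15}  ✓accept
after full input: {5,6,15}  (accept=15 in)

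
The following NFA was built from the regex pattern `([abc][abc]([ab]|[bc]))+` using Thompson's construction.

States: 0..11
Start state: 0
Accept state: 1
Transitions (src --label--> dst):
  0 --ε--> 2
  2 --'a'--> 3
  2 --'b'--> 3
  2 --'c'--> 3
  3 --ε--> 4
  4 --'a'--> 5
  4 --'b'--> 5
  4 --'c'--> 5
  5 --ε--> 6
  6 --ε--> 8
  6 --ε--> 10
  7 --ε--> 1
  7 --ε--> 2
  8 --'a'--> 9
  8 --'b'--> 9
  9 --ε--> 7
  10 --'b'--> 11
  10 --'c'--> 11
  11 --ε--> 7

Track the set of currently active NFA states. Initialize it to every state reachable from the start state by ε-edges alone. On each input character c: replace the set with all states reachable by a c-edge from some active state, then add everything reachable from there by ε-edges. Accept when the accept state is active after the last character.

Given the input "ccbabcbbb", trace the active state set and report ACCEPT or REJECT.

initial (ε-close {0}): {0,2}
'c' @ 1: {3,4}
'c' @ 2: {5,6,8,10}
'b' @ 3: {1,2,7,9,11}  (accept∈set)
'a' @ 4: {3,4}
'b' @ 5: {5,6,8,10}
'c' @ 6: {1,2,7,11}  (accept∈set)
'b' @ 7: {3,4}
'b' @ 8: {5,6,8,10}
'b' @ 9: {1,2,7,9,11}  (accept∈set)
final: {1,2,7,9,11}; accept 1 in set

Answer: ACCEPT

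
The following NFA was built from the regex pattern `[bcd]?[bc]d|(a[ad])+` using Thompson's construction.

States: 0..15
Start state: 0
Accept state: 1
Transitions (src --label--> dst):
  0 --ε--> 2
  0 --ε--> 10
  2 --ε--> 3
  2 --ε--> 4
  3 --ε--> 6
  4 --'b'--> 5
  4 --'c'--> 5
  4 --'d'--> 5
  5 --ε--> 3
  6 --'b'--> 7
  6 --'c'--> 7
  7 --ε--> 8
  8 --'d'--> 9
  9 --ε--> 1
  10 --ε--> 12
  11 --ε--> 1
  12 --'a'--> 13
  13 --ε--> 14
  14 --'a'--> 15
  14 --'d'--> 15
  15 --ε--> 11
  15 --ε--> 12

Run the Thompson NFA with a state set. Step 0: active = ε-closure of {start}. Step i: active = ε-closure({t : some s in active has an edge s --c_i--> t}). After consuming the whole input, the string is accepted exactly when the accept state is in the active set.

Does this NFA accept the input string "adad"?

Answer: ACCEPT

Derivation:
initial (ε-close {0}): {0,2,3,4,6,10,12}
'a' @ 1: {13,14}
'd' @ 2: {1,11,12,15}  ✓accept
'a' @ 3: {13,14}
'd' @ 4: {1,11,12,15}  ✓accept
final: {1,11,12,15}; accept 1 in set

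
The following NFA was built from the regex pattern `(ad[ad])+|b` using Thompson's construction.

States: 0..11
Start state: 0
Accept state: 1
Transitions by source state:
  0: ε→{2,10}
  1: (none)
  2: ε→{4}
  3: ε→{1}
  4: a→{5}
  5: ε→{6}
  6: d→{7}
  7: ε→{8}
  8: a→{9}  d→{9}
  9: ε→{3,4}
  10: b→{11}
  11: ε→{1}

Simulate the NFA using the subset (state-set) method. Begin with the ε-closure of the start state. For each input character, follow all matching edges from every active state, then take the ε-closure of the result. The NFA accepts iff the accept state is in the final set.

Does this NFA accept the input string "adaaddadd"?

Answer: ACCEPT

Steps:
initial (ε-close {0}): {0,2,4,10}
'a' @ 1: {5,6}
'd' @ 2: {7,8}
'a' @ 3: {1,3,4,9}  ✓accept
'a' @ 4: {5,6}
'd' @ 5: {7,8}
'd' @ 6: {1,3,4,9}  ✓accept
'a' @ 7: {5,6}
'd' @ 8: {7,8}
'd' @ 9: {1,3,4,9}  ✓accept
end set {1,3,4,9} — state 1 in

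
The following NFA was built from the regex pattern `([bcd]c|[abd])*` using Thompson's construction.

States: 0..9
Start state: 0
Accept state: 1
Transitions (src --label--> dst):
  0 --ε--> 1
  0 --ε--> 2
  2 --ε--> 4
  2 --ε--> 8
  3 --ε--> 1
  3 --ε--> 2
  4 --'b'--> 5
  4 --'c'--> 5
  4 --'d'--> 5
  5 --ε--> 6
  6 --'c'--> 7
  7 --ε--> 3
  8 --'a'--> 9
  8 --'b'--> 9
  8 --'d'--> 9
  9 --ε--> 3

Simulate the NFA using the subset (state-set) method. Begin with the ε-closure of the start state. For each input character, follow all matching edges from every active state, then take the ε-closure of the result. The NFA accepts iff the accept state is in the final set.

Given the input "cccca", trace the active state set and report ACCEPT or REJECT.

S₀ = ε-closure({0}) = {0,1,2,4,8}
'c' @ 1: {5,6}
'c' @ 2: {1,2,3,4,7,8}  ✓accept
'c' @ 3: {5,6}
'c' @ 4: {1,2,3,4,7,8}  ✓accept
'a' @ 5: {1,2,3,4,8,9}  ✓accept
end set {1,2,3,4,8,9} — state 1 in

Answer: ACCEPT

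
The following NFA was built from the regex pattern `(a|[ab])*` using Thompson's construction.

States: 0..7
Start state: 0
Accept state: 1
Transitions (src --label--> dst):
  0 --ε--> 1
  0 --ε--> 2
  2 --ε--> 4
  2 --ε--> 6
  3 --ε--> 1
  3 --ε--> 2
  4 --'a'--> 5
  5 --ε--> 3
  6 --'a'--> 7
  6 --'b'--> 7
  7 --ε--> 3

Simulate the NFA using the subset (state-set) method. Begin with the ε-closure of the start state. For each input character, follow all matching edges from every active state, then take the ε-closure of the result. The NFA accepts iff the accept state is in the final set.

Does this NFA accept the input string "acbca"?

initial (ε-close {0}): {0,1,2,4,6}
'a' @ 1: {1,2,3,4,5,6,7}  (accept∈set)
'c' @ 2: {}  — state set empty
rest 'bca' ignored (set empty)
after full input: {}  (accept=1 not in)

Answer: REJECT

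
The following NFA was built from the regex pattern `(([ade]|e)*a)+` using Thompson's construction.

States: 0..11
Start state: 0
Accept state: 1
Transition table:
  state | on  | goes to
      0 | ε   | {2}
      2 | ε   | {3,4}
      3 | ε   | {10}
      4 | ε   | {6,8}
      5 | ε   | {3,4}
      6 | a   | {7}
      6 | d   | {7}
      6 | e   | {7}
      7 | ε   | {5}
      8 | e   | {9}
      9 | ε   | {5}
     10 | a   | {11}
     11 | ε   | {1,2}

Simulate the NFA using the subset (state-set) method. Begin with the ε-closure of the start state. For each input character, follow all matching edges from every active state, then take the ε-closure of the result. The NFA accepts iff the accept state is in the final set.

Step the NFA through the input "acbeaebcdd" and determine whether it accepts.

Answer: REJECT

Trace:
initial (ε-close {0}): {0,2,3,4,6,8,10}
'a' @ 1: {1,2,3,4,5,6,7,8,10,11}  [accepting]
'c' @ 2: {}  — state set empty
rest 'beaebcdd' ignored (set empty)
after full input: {}  (accept=1 not in)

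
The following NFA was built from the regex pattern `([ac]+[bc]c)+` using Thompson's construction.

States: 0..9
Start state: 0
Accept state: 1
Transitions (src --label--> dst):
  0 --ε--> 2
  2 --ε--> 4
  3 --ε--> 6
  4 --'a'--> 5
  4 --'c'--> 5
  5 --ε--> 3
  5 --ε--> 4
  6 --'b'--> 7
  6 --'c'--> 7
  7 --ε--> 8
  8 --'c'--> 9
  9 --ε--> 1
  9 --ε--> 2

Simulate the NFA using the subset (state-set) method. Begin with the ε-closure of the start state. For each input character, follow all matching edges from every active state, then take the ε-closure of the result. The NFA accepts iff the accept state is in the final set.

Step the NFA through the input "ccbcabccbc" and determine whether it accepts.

Answer: ACCEPT

Derivation:
start: ε-closure({0}) = {0,2,4}
'c' @ 1: {3,4,5,6}
'c' @ 2: {3,4,5,6,7,8}
'b' @ 3: {7,8}
'c' @ 4: {1,2,4,9}  (accept∈set)
'a' @ 5: {3,4,5,6}
'b' @ 6: {7,8}
'c' @ 7: {1,2,4,9}  (accept∈set)
'c' @ 8: {3,4,5,6}
'b' @ 9: {7,8}
'c' @ 10: {1,2,4,9}  (accept∈set)
end set {1,2,4,9} — state 1 in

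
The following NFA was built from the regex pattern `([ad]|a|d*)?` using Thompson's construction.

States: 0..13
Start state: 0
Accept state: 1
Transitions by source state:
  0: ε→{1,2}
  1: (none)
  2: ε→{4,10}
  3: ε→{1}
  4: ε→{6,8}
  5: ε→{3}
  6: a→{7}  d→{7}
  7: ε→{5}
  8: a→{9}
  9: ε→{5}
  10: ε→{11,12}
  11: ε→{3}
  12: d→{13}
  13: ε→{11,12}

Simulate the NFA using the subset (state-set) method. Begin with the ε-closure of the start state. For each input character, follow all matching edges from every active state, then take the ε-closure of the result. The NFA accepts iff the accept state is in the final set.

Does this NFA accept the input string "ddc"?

Answer: REJECT

Trace:
initial (ε-close {0}): {0,1,2,3,4,6,8,10,11,12}
'd' @ 1: {1,3,5,7,11,12,13}  [accepting]
'd' @ 2: {1,3,11,12,13}  [accepting]
'c' @ 3: {}  — no active states
end set {} — state 1 not in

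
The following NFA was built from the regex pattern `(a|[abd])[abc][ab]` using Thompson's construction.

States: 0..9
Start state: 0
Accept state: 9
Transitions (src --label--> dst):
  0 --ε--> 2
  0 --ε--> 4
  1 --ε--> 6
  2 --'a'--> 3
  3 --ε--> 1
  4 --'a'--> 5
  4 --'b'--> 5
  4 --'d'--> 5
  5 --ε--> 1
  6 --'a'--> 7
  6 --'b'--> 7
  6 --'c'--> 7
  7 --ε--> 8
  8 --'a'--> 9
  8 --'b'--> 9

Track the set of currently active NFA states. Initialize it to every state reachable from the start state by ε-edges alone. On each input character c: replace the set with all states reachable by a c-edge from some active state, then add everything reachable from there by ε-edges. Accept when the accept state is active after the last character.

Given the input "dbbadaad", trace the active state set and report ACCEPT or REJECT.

Answer: REJECT

Steps:
initial (ε-close {0}): {0,2,4}
'd' @ 1: {1,5,6}
'b' @ 2: {7,8}
'b' @ 3: {9}  ✓accept
'a' @ 4: {}  — no active states
rest 'daad' ignored (set empty)
final: {}; accept 9 not in set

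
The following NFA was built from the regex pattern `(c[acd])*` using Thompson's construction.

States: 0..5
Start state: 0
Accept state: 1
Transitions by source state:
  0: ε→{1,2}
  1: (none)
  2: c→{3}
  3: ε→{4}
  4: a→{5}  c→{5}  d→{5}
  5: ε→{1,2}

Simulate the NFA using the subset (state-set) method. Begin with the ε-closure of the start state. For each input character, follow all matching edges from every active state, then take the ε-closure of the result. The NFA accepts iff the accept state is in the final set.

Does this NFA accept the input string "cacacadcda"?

Answer: REJECT

Derivation:
S₀ = ε-closure({0}) = {0,1,2}
'c' @ 1: {3,4}
'a' @ 2: {1,2,5}  [accepting]
'c' @ 3: {3,4}
'a' @ 4: {1,2,5}  [accepting]
'c' @ 5: {3,4}
'a' @ 6: {1,2,5}  [accepting]
'd' @ 7: {}  — state set empty
rest 'cda' ignored (set empty)
end set {} — state 1 not in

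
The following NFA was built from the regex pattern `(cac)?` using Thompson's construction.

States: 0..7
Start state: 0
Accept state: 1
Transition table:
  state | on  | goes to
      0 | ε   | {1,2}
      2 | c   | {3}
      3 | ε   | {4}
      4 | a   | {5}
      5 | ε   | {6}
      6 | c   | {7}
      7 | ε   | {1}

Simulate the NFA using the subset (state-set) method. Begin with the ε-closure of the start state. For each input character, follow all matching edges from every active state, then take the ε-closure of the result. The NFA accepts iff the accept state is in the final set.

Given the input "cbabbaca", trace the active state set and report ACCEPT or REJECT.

S₀ = ε-closure({0}) = {0,1,2}
'c' @ 1: {3,4}
'b' @ 2: {}  — dead — no transitions
rest 'abbaca' ignored (set empty)
end set {} — state 1 not in

Answer: REJECT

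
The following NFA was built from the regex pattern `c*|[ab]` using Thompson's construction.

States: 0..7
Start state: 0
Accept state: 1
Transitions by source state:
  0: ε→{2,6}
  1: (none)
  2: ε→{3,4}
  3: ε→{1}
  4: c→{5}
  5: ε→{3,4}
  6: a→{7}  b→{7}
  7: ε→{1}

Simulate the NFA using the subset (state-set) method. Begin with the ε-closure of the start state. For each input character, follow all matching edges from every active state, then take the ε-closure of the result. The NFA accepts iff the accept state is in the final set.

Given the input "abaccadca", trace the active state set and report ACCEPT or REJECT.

initial (ε-close {0}): {0,1,2,3,4,6}
'a' @ 1: {1,7}  ✓accept
'b' @ 2: {}  — state set empty
rest 'accadca' ignored (set empty)
after full input: {}  (accept=1 not in)

Answer: REJECT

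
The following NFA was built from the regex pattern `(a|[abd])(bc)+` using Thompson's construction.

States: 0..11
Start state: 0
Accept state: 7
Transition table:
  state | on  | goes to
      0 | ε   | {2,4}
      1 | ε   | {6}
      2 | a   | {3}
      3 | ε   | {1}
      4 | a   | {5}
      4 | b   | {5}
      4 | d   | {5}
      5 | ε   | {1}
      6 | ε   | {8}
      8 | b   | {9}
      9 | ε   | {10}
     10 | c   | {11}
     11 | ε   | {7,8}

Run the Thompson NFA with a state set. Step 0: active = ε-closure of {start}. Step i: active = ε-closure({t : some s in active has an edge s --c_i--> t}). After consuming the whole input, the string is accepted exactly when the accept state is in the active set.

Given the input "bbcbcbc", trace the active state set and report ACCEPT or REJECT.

start: ε-closure({0}) = {0,2,4}
'b' @ 1: {1,5,6,8}
'b' @ 2: {9,10}
'c' @ 3: {7,8,11}  ✓accept
'b' @ 4: {9,10}
'c' @ 5: {7,8,11}  ✓accept
'b' @ 6: {9,10}
'c' @ 7: {7,8,11}  ✓accept
final: {7,8,11}; accept 7 in set

Answer: ACCEPT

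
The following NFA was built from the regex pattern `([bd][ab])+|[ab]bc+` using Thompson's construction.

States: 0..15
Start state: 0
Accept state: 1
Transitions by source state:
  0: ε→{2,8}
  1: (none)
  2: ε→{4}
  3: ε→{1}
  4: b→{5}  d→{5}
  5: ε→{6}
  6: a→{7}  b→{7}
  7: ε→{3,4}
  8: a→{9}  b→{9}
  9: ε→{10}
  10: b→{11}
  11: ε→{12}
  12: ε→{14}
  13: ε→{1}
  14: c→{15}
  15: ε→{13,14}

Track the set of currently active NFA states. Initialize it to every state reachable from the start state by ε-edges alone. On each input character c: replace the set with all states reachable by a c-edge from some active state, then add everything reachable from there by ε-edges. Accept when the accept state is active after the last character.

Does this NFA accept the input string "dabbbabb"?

Answer: ACCEPT

Steps:
S₀ = ε-closure({0}) = {0,2,4,8}
'd' @ 1: {5,6}
'a' @ 2: {1,3,4,7}  (accept∈set)
'b' @ 3: {5,6}
'b' @ 4: {1,3,4,7}  (accept∈set)
'b' @ 5: {5,6}
'a' @ 6: {1,3,4,7}  (accept∈set)
'b' @ 7: {5,6}
'b' @ 8: {1,3,4,7}  (accept∈set)
end set {1,3,4,7} — state 1 in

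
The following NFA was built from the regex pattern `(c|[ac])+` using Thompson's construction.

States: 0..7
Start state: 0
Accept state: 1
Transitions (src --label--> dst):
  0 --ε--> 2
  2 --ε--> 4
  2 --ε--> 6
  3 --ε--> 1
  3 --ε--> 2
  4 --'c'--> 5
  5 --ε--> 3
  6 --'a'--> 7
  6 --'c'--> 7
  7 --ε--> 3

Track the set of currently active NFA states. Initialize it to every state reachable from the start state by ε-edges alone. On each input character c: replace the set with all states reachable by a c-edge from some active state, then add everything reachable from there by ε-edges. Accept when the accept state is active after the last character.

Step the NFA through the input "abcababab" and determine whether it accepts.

Answer: REJECT

Derivation:
initial (ε-close {0}): {0,2,4,6}
'a' @ 1: {1,2,3,4,6,7}  ✓accept
'b' @ 2: {}  — state set empty
rest 'cababab' ignored (set empty)
end set {} — state 1 not in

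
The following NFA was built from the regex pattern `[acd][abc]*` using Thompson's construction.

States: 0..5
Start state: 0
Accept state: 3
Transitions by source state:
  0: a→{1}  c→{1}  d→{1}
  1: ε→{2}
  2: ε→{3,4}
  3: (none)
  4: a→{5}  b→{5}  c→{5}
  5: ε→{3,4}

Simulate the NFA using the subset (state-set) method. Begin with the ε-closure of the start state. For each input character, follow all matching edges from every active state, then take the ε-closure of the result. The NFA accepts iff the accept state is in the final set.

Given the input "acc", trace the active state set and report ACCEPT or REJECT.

Answer: ACCEPT

Derivation:
S₀ = ε-closure({0}) = {0}
'a' @ 1: {1,2,3,4}  (accept∈set)
'c' @ 2: {3,4,5}  (accept∈set)
'c' @ 3: {3,4,5}  (accept∈set)
final: {3,4,5}; accept 3 in set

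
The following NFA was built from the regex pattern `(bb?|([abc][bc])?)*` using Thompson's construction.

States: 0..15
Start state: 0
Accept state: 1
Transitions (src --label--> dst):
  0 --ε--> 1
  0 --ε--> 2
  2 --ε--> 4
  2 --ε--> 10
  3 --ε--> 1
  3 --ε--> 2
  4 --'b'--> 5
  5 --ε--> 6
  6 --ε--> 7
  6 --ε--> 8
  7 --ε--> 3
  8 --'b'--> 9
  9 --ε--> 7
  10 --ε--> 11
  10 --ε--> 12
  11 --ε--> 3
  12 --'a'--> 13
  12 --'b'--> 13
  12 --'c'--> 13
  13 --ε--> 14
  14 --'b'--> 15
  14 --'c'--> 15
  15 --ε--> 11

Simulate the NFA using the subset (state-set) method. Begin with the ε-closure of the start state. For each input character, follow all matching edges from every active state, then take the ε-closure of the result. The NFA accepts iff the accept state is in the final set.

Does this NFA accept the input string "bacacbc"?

S₀ = ε-closure({0}) = {0,1,2,3,4,10,11,12}
'b' @ 1: {1,2,3,4,5,6,7,8,10,11,12,13,14}  ✓accept
'a' @ 2: {13,14}
'c' @ 3: {1,2,3,4,10,11,12,15}  ✓accept
'a' @ 4: {13,14}
'c' @ 5: {1,2,3,4,10,11,12,15}  ✓accept
'b' @ 6: {1,2,3,4,5,6,7,8,10,11,12,13,14}  ✓accept
'c' @ 7: {1,2,3,4,10,11,12,13,14,15}  ✓accept
final: {1,2,3,4,10,11,12,13,14,15}; accept 1 in set

Answer: ACCEPT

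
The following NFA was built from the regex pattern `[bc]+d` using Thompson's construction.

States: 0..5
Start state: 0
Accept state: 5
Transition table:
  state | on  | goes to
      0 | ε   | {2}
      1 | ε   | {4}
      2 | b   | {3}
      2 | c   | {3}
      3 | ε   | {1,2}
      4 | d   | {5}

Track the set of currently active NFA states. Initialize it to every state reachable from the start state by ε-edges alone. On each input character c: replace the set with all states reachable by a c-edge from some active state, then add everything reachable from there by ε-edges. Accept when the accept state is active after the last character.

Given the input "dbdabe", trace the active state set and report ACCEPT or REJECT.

initial (ε-close {0}): {0,2}
'd' @ 1: {}  — state set empty
rest 'bdabe' ignored (set empty)
end set {} — state 5 not in

Answer: REJECT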